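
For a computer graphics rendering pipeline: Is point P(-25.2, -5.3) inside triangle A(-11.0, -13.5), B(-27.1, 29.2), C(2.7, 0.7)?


Cross products: AB x AP = 474.32, BC x BP = -973.95, CA x CP = -313.98
All same sign? no

No, outside


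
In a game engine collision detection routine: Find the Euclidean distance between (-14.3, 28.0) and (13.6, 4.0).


dx=27.9, dy=-24
d^2 = 27.9^2 + (-24)^2 = 1354.41
d = sqrt(1354.41) = 36.8023

36.8023


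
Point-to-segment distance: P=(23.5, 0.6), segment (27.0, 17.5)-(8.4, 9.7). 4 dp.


Project P onto AB: t = 0.4841 (clamped to [0,1])
Closest point on segment: (17.9963, 13.7242)
Distance: 14.2315

14.2315


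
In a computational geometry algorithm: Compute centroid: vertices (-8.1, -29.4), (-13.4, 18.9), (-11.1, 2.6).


Centroid = ((x_A+x_B+x_C)/3, (y_A+y_B+y_C)/3)
= (((-8.1)+(-13.4)+(-11.1))/3, ((-29.4)+18.9+2.6)/3)
= (-10.8667, -2.6333)

(-10.8667, -2.6333)


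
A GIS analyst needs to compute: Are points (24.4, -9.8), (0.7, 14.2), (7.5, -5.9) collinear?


Cross product: (0.7-24.4)*((-5.9)-(-9.8)) - (14.2-(-9.8))*(7.5-24.4)
= 313.17

No, not collinear


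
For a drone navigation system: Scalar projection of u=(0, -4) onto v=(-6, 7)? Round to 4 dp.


u.v = -28, |v| = sqrt(85) = 9.2195
Scalar projection = u.v / |v| = -28 / sqrt(85) = -3.037

-3.037


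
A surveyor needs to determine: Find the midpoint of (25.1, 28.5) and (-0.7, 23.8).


M = ((25.1+(-0.7))/2, (28.5+23.8)/2)
= (12.2, 26.15)

(12.2, 26.15)


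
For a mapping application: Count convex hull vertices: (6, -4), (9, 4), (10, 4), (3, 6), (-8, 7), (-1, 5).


Convex hull vertices (CCW): (-8, 7), (6, -4), (10, 4), (3, 6)
Count = 4

4


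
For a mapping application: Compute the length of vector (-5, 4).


|u| = sqrt((-5)^2 + 4^2) = sqrt(41) = 6.4031

6.4031


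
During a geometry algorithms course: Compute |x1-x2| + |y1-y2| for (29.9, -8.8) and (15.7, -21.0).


|29.9-15.7| + |(-8.8)-(-21)| = 14.2 + 12.2 = 26.4

26.4


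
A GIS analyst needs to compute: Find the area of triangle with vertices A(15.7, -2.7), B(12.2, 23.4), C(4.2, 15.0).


Area = |x_A(y_B-y_C) + x_B(y_C-y_A) + x_C(y_A-y_B)|/2
= |131.88 + 215.94 + (-109.62)|/2
= 238.2/2 = 119.1

119.1


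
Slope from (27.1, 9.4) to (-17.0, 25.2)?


slope = (y2-y1)/(x2-x1) = (25.2-9.4)/((-17)-27.1) = 15.8/(-44.1) = -0.3583

-0.3583


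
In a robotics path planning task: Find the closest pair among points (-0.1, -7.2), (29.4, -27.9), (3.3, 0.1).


d(P0,P1) = 36.038, d(P0,P2) = 8.0529, d(P1,P2) = 38.2781
Closest: P0 and P2

Closest pair: (-0.1, -7.2) and (3.3, 0.1), distance = 8.0529


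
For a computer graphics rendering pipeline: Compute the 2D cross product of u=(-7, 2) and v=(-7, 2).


u x v = u_x*v_y - u_y*v_x = (-7)*2 - 2*(-7)
= (-14) - (-14) = 0

0


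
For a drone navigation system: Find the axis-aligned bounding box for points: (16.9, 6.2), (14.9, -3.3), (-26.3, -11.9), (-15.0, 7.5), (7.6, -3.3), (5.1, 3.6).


x range: [-26.3, 16.9]
y range: [-11.9, 7.5]
Bounding box: (-26.3,-11.9) to (16.9,7.5)

(-26.3,-11.9) to (16.9,7.5)


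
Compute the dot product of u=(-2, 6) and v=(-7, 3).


u . v = u_x*v_x + u_y*v_y = (-2)*(-7) + 6*3
= 14 + 18 = 32

32


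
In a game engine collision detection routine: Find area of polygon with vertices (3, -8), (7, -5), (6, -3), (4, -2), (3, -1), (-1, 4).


Shoelace sum: (3*(-5) - 7*(-8)) + (7*(-3) - 6*(-5)) + (6*(-2) - 4*(-3)) + (4*(-1) - 3*(-2)) + (3*4 - (-1)*(-1)) + ((-1)*(-8) - 3*4)
= 59
Area = |59|/2 = 29.5

29.5


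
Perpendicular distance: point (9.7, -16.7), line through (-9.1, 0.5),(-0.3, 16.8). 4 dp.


|cross product| = 457.8
|line direction| = sqrt(343.13) = 18.5238
Distance = 457.8/sqrt(343.13) = 24.7142

24.7142


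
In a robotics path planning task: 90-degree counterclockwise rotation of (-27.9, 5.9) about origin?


90° CCW: (x,y) -> (-y, x)
(-27.9,5.9) -> (-5.9, -27.9)

(-5.9, -27.9)


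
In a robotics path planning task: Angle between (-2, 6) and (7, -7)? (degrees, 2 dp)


u.v = -56, |u| = sqrt(40) = 6.3246, |v| = sqrt(98) = 9.8995
cos(theta) = u.v/(|u||v|) = -56/sqrt(3920) = -0.894427
theta = acos(-0.894427) = 153.43 degrees

153.43 degrees


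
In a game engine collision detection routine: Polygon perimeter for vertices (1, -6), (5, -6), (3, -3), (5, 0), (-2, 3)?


Sides: (1, -6)->(5, -6): sqrt(16) = 4, (5, -6)->(3, -3): sqrt(13) = 3.605551, (3, -3)->(5, 0): sqrt(13) = 3.605551, (5, 0)->(-2, 3): sqrt(58) = 7.615773, (-2, 3)->(1, -6): sqrt(90) = 9.486833
Sum = 28.313708
Perimeter = 28.3137

28.3137


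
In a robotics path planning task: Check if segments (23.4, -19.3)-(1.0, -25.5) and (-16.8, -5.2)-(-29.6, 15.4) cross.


Cross products: d1=-647.64, d2=-106.84, d3=-565.08, d4=-1105.88
d1*d2 < 0 and d3*d4 < 0? no

No, they don't intersect


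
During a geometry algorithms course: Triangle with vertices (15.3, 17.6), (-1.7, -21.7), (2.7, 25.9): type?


Side lengths squared: AB^2=1833.49, BC^2=2285.12, CA^2=227.65
Sorted: [227.65, 1833.49, 2285.12]
By sides: Scalene, By angles: Obtuse

Scalene, Obtuse


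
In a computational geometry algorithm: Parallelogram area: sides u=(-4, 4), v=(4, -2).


|u x v| = |(-4)*(-2) - 4*4|
= |8 - 16| = 8

8


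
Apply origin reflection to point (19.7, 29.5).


Reflection over origin: (x,y) -> (-x,-y)
(19.7, 29.5) -> (-19.7, -29.5)

(-19.7, -29.5)


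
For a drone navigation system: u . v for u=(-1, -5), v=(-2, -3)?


u . v = u_x*v_x + u_y*v_y = (-1)*(-2) + (-5)*(-3)
= 2 + 15 = 17

17


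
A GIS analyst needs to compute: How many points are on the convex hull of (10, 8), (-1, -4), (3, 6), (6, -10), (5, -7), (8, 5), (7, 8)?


Convex hull vertices (CCW): (-1, -4), (6, -10), (10, 8), (7, 8), (3, 6)
Count = 5

5


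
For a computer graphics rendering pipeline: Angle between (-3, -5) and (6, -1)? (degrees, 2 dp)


u.v = -13, |u| = sqrt(34) = 5.831, |v| = sqrt(37) = 6.0828
cos(theta) = u.v/(|u||v|) = -13/sqrt(1258) = -0.366525
theta = acos(-0.366525) = 111.5 degrees

111.5 degrees


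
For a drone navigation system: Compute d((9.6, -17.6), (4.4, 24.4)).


dx=-5.2, dy=42
d^2 = (-5.2)^2 + 42^2 = 1791.04
d = sqrt(1791.04) = 42.3207

42.3207


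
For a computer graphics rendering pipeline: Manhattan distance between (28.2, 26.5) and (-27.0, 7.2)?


|28.2-(-27)| + |26.5-7.2| = 55.2 + 19.3 = 74.5

74.5


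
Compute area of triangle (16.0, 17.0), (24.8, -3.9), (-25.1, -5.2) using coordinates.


Area = |x_A(y_B-y_C) + x_B(y_C-y_A) + x_C(y_A-y_B)|/2
= |20.8 + (-550.56) + (-524.59)|/2
= 1054.35/2 = 527.175

527.175


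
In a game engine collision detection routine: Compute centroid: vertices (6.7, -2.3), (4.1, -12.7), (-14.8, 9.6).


Centroid = ((x_A+x_B+x_C)/3, (y_A+y_B+y_C)/3)
= ((6.7+4.1+(-14.8))/3, ((-2.3)+(-12.7)+9.6)/3)
= (-1.3333, -1.8)

(-1.3333, -1.8)


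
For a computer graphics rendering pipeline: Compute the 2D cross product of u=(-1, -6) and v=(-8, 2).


u x v = u_x*v_y - u_y*v_x = (-1)*2 - (-6)*(-8)
= (-2) - 48 = -50

-50


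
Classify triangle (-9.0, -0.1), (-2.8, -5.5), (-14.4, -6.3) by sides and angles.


Side lengths squared: AB^2=67.6, BC^2=135.2, CA^2=67.6
Sorted: [67.6, 67.6, 135.2]
By sides: Isosceles, By angles: Right

Isosceles, Right


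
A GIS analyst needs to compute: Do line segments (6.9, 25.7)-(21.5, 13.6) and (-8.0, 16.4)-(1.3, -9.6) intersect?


Cross products: d1=473.89, d2=740.96, d3=-316.07, d4=-583.14
d1*d2 < 0 and d3*d4 < 0? no

No, they don't intersect


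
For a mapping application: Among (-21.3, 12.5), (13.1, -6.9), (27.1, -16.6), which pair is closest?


d(P0,P1) = 39.4933, d(P0,P2) = 56.4745, d(P1,P2) = 17.032
Closest: P1 and P2

Closest pair: (13.1, -6.9) and (27.1, -16.6), distance = 17.032


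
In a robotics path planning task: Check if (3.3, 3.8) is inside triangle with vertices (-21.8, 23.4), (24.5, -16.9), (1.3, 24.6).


Cross products: AB x AP = 104.05, BC x BP = 399.56, CA x CP = 482.88
All same sign? yes

Yes, inside


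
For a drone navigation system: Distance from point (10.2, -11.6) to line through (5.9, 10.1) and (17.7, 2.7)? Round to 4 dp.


|cross product| = 224.24
|line direction| = sqrt(194) = 13.9284
Distance = 224.24/sqrt(194) = 16.0995

16.0995


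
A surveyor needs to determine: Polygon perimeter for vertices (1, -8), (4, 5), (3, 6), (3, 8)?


Sides: (1, -8)->(4, 5): sqrt(178) = 13.341664, (4, 5)->(3, 6): sqrt(2) = 1.414214, (3, 6)->(3, 8): sqrt(4) = 2, (3, 8)->(1, -8): sqrt(260) = 16.124515
Sum = 32.880393
Perimeter = 32.8804

32.8804


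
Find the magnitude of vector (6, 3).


|u| = sqrt(6^2 + 3^2) = sqrt(45) = 6.7082

6.7082


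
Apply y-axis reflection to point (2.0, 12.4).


Reflection over y-axis: (x,y) -> (-x,y)
(2, 12.4) -> (-2, 12.4)

(-2, 12.4)


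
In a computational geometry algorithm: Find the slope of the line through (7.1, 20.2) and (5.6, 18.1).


slope = (y2-y1)/(x2-x1) = (18.1-20.2)/(5.6-7.1) = (-2.1)/(-1.5) = 1.4

1.4


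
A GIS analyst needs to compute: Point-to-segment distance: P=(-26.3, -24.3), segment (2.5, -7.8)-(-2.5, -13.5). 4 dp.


Project P onto AB: t = 1 (clamped to [0,1])
Closest point on segment: (-2.5, -13.5)
Distance: 26.1358

26.1358


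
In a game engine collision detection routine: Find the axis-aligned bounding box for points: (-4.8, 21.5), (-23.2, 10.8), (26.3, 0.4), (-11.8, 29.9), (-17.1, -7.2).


x range: [-23.2, 26.3]
y range: [-7.2, 29.9]
Bounding box: (-23.2,-7.2) to (26.3,29.9)

(-23.2,-7.2) to (26.3,29.9)


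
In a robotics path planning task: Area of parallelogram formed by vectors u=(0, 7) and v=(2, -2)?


|u x v| = |0*(-2) - 7*2|
= |0 - 14| = 14

14


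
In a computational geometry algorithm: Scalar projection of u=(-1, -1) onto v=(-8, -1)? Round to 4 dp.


u.v = 9, |v| = sqrt(65) = 8.0623
Scalar projection = u.v / |v| = 9 / sqrt(65) = 1.1163

1.1163


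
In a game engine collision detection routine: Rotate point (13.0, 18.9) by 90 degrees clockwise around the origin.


90° CW: (x,y) -> (y, -x)
(13,18.9) -> (18.9, -13)

(18.9, -13)


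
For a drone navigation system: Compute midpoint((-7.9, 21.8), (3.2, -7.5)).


M = (((-7.9)+3.2)/2, (21.8+(-7.5))/2)
= (-2.35, 7.15)

(-2.35, 7.15)


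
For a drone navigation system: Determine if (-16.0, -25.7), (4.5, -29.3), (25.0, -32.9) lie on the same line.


Cross product: (4.5-(-16))*((-32.9)-(-25.7)) - ((-29.3)-(-25.7))*(25-(-16))
= 0

Yes, collinear


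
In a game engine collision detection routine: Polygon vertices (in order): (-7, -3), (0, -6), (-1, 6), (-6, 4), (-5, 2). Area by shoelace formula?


Shoelace sum: ((-7)*(-6) - 0*(-3)) + (0*6 - (-1)*(-6)) + ((-1)*4 - (-6)*6) + ((-6)*2 - (-5)*4) + ((-5)*(-3) - (-7)*2)
= 105
Area = |105|/2 = 52.5

52.5


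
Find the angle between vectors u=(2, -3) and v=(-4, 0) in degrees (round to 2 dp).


u.v = -8, |u| = sqrt(13) = 3.6056, |v| = sqrt(16) = 4
cos(theta) = u.v/(|u||v|) = -8/sqrt(208) = -0.5547
theta = acos(-0.5547) = 123.69 degrees

123.69 degrees


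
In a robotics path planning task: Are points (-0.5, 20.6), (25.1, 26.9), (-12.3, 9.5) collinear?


Cross product: (25.1-(-0.5))*(9.5-20.6) - (26.9-20.6)*((-12.3)-(-0.5))
= -209.82

No, not collinear


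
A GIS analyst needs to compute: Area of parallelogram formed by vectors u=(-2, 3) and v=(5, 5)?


|u x v| = |(-2)*5 - 3*5|
= |(-10) - 15| = 25

25


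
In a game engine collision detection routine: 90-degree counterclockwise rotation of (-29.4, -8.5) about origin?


90° CCW: (x,y) -> (-y, x)
(-29.4,-8.5) -> (8.5, -29.4)

(8.5, -29.4)


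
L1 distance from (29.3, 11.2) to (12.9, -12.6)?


|29.3-12.9| + |11.2-(-12.6)| = 16.4 + 23.8 = 40.2

40.2


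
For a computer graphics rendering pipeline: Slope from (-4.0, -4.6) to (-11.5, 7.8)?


slope = (y2-y1)/(x2-x1) = (7.8-(-4.6))/((-11.5)-(-4)) = 12.4/(-7.5) = -1.6533

-1.6533


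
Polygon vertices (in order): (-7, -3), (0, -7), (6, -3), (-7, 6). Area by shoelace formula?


Shoelace sum: ((-7)*(-7) - 0*(-3)) + (0*(-3) - 6*(-7)) + (6*6 - (-7)*(-3)) + ((-7)*(-3) - (-7)*6)
= 169
Area = |169|/2 = 84.5

84.5


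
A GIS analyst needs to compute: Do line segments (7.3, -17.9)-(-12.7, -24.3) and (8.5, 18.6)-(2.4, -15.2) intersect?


Cross products: d1=182.09, d2=-454.87, d3=-722.32, d4=-85.36
d1*d2 < 0 and d3*d4 < 0? no

No, they don't intersect


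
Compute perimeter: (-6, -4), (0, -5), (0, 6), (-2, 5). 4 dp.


Sides: (-6, -4)->(0, -5): sqrt(37) = 6.082763, (0, -5)->(0, 6): sqrt(121) = 11, (0, 6)->(-2, 5): sqrt(5) = 2.236068, (-2, 5)->(-6, -4): sqrt(97) = 9.848858
Sum = 29.167689
Perimeter = 29.1677

29.1677


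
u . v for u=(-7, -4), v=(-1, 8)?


u . v = u_x*v_x + u_y*v_y = (-7)*(-1) + (-4)*8
= 7 + (-32) = -25

-25


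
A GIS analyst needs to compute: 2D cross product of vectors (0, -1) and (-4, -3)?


u x v = u_x*v_y - u_y*v_x = 0*(-3) - (-1)*(-4)
= 0 - 4 = -4

-4


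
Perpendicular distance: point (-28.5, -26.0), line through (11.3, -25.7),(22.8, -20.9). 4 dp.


|cross product| = 187.59
|line direction| = sqrt(155.29) = 12.4615
Distance = 187.59/sqrt(155.29) = 15.0535

15.0535


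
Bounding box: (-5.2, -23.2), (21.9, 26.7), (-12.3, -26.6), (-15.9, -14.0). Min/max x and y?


x range: [-15.9, 21.9]
y range: [-26.6, 26.7]
Bounding box: (-15.9,-26.6) to (21.9,26.7)

(-15.9,-26.6) to (21.9,26.7)


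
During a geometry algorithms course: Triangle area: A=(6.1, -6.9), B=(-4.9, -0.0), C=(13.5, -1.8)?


Area = |x_A(y_B-y_C) + x_B(y_C-y_A) + x_C(y_A-y_B)|/2
= |10.98 + (-24.99) + (-93.15)|/2
= 107.16/2 = 53.58

53.58


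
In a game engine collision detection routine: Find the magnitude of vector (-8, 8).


|u| = sqrt((-8)^2 + 8^2) = sqrt(128) = 11.3137

11.3137


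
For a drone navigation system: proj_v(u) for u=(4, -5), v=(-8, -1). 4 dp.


u.v = -27, |v| = sqrt(65) = 8.0623
Scalar projection = u.v / |v| = -27 / sqrt(65) = -3.3489

-3.3489


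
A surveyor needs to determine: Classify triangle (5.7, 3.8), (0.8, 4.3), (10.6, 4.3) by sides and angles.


Side lengths squared: AB^2=24.26, BC^2=96.04, CA^2=24.26
Sorted: [24.26, 24.26, 96.04]
By sides: Isosceles, By angles: Obtuse

Isosceles, Obtuse


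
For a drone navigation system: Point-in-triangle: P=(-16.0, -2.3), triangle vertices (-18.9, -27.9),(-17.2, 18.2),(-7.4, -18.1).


Cross products: AB x AP = -90.17, BC x BP = -157.34, CA x CP = -265.98
All same sign? yes

Yes, inside


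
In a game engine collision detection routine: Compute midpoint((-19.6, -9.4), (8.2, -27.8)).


M = (((-19.6)+8.2)/2, ((-9.4)+(-27.8))/2)
= (-5.7, -18.6)

(-5.7, -18.6)


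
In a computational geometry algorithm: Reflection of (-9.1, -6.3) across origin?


Reflection over origin: (x,y) -> (-x,-y)
(-9.1, -6.3) -> (9.1, 6.3)

(9.1, 6.3)


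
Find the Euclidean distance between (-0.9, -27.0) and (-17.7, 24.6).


dx=-16.8, dy=51.6
d^2 = (-16.8)^2 + 51.6^2 = 2944.8
d = sqrt(2944.8) = 54.266

54.266


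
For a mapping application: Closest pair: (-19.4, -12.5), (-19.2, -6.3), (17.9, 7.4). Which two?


d(P0,P1) = 6.2032, d(P0,P2) = 42.2765, d(P1,P2) = 39.5487
Closest: P0 and P1

Closest pair: (-19.4, -12.5) and (-19.2, -6.3), distance = 6.2032


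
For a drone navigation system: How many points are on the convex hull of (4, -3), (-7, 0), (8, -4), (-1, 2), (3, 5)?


Convex hull vertices (CCW): (-7, 0), (4, -3), (8, -4), (3, 5)
Count = 4

4


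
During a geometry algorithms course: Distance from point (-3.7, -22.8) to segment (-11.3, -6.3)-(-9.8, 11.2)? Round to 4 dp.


Project P onto AB: t = 0 (clamped to [0,1])
Closest point on segment: (-11.3, -6.3)
Distance: 18.1662

18.1662


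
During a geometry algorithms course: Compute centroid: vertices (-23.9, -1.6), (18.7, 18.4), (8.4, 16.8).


Centroid = ((x_A+x_B+x_C)/3, (y_A+y_B+y_C)/3)
= (((-23.9)+18.7+8.4)/3, ((-1.6)+18.4+16.8)/3)
= (1.0667, 11.2)

(1.0667, 11.2)


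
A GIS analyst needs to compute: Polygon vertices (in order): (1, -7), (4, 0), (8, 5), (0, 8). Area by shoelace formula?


Shoelace sum: (1*0 - 4*(-7)) + (4*5 - 8*0) + (8*8 - 0*5) + (0*(-7) - 1*8)
= 104
Area = |104|/2 = 52

52


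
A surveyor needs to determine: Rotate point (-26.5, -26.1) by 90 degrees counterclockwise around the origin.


90° CCW: (x,y) -> (-y, x)
(-26.5,-26.1) -> (26.1, -26.5)

(26.1, -26.5)


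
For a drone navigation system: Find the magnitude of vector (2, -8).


|u| = sqrt(2^2 + (-8)^2) = sqrt(68) = 8.2462

8.2462


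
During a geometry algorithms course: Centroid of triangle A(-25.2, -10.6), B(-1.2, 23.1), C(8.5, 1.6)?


Centroid = ((x_A+x_B+x_C)/3, (y_A+y_B+y_C)/3)
= (((-25.2)+(-1.2)+8.5)/3, ((-10.6)+23.1+1.6)/3)
= (-5.9667, 4.7)

(-5.9667, 4.7)


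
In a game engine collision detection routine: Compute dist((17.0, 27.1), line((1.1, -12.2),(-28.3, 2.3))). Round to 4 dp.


|cross product| = 1385.97
|line direction| = sqrt(1074.61) = 32.7812
Distance = 1385.97/sqrt(1074.61) = 42.2794

42.2794


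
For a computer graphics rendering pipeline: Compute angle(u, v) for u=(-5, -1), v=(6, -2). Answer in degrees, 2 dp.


u.v = -28, |u| = sqrt(26) = 5.099, |v| = sqrt(40) = 6.3246
cos(theta) = u.v/(|u||v|) = -28/sqrt(1040) = -0.868243
theta = acos(-0.868243) = 150.26 degrees

150.26 degrees


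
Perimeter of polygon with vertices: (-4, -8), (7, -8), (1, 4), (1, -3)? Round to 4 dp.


Sides: (-4, -8)->(7, -8): sqrt(121) = 11, (7, -8)->(1, 4): sqrt(180) = 13.416408, (1, 4)->(1, -3): sqrt(49) = 7, (1, -3)->(-4, -8): sqrt(50) = 7.071068
Sum = 38.487476
Perimeter = 38.4875

38.4875


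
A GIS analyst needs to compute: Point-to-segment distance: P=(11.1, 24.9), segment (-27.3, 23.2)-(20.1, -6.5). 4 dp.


Project P onto AB: t = 0.5656 (clamped to [0,1])
Closest point on segment: (-0.4907, 6.4018)
Distance: 21.8295

21.8295


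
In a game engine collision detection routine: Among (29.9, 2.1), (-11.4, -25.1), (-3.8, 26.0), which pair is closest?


d(P0,P1) = 49.4523, d(P0,P2) = 41.3146, d(P1,P2) = 51.6621
Closest: P0 and P2

Closest pair: (29.9, 2.1) and (-3.8, 26.0), distance = 41.3146


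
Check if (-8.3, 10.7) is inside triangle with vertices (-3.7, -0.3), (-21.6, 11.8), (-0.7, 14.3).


Cross products: AB x AP = -141.24, BC x BP = -56.24, CA x CP = -100.16
All same sign? yes

Yes, inside


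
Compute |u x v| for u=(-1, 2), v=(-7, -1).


|u x v| = |(-1)*(-1) - 2*(-7)|
= |1 - (-14)| = 15

15


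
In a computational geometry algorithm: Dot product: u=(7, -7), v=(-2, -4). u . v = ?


u . v = u_x*v_x + u_y*v_y = 7*(-2) + (-7)*(-4)
= (-14) + 28 = 14

14


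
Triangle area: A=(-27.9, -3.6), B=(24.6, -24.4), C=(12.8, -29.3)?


Area = |x_A(y_B-y_C) + x_B(y_C-y_A) + x_C(y_A-y_B)|/2
= |(-136.71) + (-632.22) + 266.24|/2
= 502.69/2 = 251.345

251.345


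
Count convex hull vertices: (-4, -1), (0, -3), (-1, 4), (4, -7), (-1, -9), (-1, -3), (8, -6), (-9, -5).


Convex hull vertices (CCW): (-9, -5), (-1, -9), (8, -6), (-1, 4)
Count = 4

4


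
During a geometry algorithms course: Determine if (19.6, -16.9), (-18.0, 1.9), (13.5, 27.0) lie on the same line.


Cross product: ((-18)-19.6)*(27-(-16.9)) - (1.9-(-16.9))*(13.5-19.6)
= -1535.96

No, not collinear


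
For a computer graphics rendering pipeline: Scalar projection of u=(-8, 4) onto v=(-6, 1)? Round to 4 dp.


u.v = 52, |v| = sqrt(37) = 6.0828
Scalar projection = u.v / |v| = 52 / sqrt(37) = 8.5487

8.5487


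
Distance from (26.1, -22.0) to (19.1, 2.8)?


dx=-7, dy=24.8
d^2 = (-7)^2 + 24.8^2 = 664.04
d = sqrt(664.04) = 25.769

25.769


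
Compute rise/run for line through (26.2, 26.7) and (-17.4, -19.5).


slope = (y2-y1)/(x2-x1) = ((-19.5)-26.7)/((-17.4)-26.2) = (-46.2)/(-43.6) = 1.0596

1.0596


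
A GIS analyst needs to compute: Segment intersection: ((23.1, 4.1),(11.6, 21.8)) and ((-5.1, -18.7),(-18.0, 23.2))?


Cross products: d1=-1475.7, d2=-1222.18, d3=761.34, d4=507.82
d1*d2 < 0 and d3*d4 < 0? no

No, they don't intersect


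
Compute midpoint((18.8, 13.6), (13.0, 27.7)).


M = ((18.8+13)/2, (13.6+27.7)/2)
= (15.9, 20.65)

(15.9, 20.65)


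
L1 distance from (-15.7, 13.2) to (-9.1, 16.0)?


|(-15.7)-(-9.1)| + |13.2-16| = 6.6 + 2.8 = 9.4

9.4


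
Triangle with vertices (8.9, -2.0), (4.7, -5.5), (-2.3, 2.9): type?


Side lengths squared: AB^2=29.89, BC^2=119.56, CA^2=149.45
Sorted: [29.89, 119.56, 149.45]
By sides: Scalene, By angles: Right

Scalene, Right


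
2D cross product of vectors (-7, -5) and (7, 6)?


u x v = u_x*v_y - u_y*v_x = (-7)*6 - (-5)*7
= (-42) - (-35) = -7

-7


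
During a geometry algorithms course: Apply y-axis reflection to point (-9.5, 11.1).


Reflection over y-axis: (x,y) -> (-x,y)
(-9.5, 11.1) -> (9.5, 11.1)

(9.5, 11.1)


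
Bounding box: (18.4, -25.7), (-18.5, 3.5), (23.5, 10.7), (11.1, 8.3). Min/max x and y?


x range: [-18.5, 23.5]
y range: [-25.7, 10.7]
Bounding box: (-18.5,-25.7) to (23.5,10.7)

(-18.5,-25.7) to (23.5,10.7)


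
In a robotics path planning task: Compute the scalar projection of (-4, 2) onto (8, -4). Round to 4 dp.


u.v = -40, |v| = sqrt(80) = 8.9443
Scalar projection = u.v / |v| = -40 / sqrt(80) = -4.4721

-4.4721


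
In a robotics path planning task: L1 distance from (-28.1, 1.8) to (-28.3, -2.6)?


|(-28.1)-(-28.3)| + |1.8-(-2.6)| = 0.2 + 4.4 = 4.6

4.6


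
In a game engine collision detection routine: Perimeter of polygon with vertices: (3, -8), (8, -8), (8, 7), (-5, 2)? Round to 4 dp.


Sides: (3, -8)->(8, -8): sqrt(25) = 5, (8, -8)->(8, 7): sqrt(225) = 15, (8, 7)->(-5, 2): sqrt(194) = 13.928388, (-5, 2)->(3, -8): sqrt(164) = 12.806248
Sum = 46.734636
Perimeter = 46.7346

46.7346


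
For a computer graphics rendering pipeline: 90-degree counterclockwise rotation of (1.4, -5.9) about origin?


90° CCW: (x,y) -> (-y, x)
(1.4,-5.9) -> (5.9, 1.4)

(5.9, 1.4)


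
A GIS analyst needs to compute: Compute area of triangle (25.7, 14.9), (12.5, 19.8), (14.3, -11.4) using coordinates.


Area = |x_A(y_B-y_C) + x_B(y_C-y_A) + x_C(y_A-y_B)|/2
= |801.84 + (-328.75) + (-70.07)|/2
= 403.02/2 = 201.51

201.51


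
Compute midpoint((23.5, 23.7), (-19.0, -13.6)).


M = ((23.5+(-19))/2, (23.7+(-13.6))/2)
= (2.25, 5.05)

(2.25, 5.05)


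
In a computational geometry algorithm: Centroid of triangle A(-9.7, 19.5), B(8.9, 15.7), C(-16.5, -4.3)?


Centroid = ((x_A+x_B+x_C)/3, (y_A+y_B+y_C)/3)
= (((-9.7)+8.9+(-16.5))/3, (19.5+15.7+(-4.3))/3)
= (-5.7667, 10.3)

(-5.7667, 10.3)


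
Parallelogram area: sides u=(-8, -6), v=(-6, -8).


|u x v| = |(-8)*(-8) - (-6)*(-6)|
= |64 - 36| = 28

28


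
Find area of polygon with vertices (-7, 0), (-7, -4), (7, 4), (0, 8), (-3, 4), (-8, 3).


Shoelace sum: ((-7)*(-4) - (-7)*0) + ((-7)*4 - 7*(-4)) + (7*8 - 0*4) + (0*4 - (-3)*8) + ((-3)*3 - (-8)*4) + ((-8)*0 - (-7)*3)
= 152
Area = |152|/2 = 76

76


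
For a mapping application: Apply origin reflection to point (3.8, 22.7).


Reflection over origin: (x,y) -> (-x,-y)
(3.8, 22.7) -> (-3.8, -22.7)

(-3.8, -22.7)


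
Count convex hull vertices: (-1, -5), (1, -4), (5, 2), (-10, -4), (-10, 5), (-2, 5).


Convex hull vertices (CCW): (-10, -4), (-1, -5), (1, -4), (5, 2), (-2, 5), (-10, 5)
Count = 6

6


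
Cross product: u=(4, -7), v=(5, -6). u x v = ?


u x v = u_x*v_y - u_y*v_x = 4*(-6) - (-7)*5
= (-24) - (-35) = 11

11


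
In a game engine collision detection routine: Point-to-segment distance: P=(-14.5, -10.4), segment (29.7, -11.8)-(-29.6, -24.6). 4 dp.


Project P onto AB: t = 0.7073 (clamped to [0,1])
Closest point on segment: (-12.2436, -20.8536)
Distance: 10.6943

10.6943


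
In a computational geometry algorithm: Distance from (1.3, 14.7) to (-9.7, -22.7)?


dx=-11, dy=-37.4
d^2 = (-11)^2 + (-37.4)^2 = 1519.76
d = sqrt(1519.76) = 38.9841

38.9841


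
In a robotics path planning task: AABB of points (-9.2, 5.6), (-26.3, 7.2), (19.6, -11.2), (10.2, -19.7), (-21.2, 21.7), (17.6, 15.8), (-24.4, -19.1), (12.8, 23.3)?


x range: [-26.3, 19.6]
y range: [-19.7, 23.3]
Bounding box: (-26.3,-19.7) to (19.6,23.3)

(-26.3,-19.7) to (19.6,23.3)


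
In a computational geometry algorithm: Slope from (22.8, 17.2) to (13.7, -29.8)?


slope = (y2-y1)/(x2-x1) = ((-29.8)-17.2)/(13.7-22.8) = (-47)/(-9.1) = 5.1648

5.1648


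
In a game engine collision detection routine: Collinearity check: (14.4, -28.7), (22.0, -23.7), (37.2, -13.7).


Cross product: (22-14.4)*((-13.7)-(-28.7)) - ((-23.7)-(-28.7))*(37.2-14.4)
= 0

Yes, collinear


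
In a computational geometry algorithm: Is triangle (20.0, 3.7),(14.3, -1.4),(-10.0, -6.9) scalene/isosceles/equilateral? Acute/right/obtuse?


Side lengths squared: AB^2=58.5, BC^2=620.74, CA^2=1012.36
Sorted: [58.5, 620.74, 1012.36]
By sides: Scalene, By angles: Obtuse

Scalene, Obtuse


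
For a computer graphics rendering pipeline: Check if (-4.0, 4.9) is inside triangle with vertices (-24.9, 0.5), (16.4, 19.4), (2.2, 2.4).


Cross products: AB x AP = -213.29, BC x BP = -140.9, CA x CP = -79.53
All same sign? yes

Yes, inside


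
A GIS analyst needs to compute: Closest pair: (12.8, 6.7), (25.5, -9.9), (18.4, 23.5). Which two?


d(P0,P1) = 20.901, d(P0,P2) = 17.7088, d(P1,P2) = 34.1463
Closest: P0 and P2

Closest pair: (12.8, 6.7) and (18.4, 23.5), distance = 17.7088


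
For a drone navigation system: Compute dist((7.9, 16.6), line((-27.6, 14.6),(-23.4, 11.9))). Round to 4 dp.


|cross product| = 104.25
|line direction| = sqrt(24.93) = 4.993
Distance = 104.25/sqrt(24.93) = 20.8793

20.8793


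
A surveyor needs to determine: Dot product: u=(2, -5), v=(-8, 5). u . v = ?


u . v = u_x*v_x + u_y*v_y = 2*(-8) + (-5)*5
= (-16) + (-25) = -41

-41


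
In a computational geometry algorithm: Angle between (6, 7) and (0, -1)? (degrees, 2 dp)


u.v = -7, |u| = sqrt(85) = 9.2195, |v| = sqrt(1) = 1
cos(theta) = u.v/(|u||v|) = -7/sqrt(85) = -0.759257
theta = acos(-0.759257) = 139.4 degrees

139.4 degrees


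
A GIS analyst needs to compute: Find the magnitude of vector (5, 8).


|u| = sqrt(5^2 + 8^2) = sqrt(89) = 9.434

9.434


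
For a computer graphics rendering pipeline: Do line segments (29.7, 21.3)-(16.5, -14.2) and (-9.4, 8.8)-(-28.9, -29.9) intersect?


Cross products: d1=1269.42, d2=1450.83, d3=-1223.05, d4=-1404.46
d1*d2 < 0 and d3*d4 < 0? no

No, they don't intersect


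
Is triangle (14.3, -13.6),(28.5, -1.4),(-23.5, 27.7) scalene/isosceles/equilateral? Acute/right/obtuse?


Side lengths squared: AB^2=350.48, BC^2=3550.81, CA^2=3134.53
Sorted: [350.48, 3134.53, 3550.81]
By sides: Scalene, By angles: Obtuse

Scalene, Obtuse


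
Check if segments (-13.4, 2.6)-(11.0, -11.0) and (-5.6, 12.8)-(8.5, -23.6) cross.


Cross products: d1=-427.74, d2=268.66, d3=354.96, d4=-341.44
d1*d2 < 0 and d3*d4 < 0? yes

Yes, they intersect


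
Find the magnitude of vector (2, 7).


|u| = sqrt(2^2 + 7^2) = sqrt(53) = 7.2801

7.2801


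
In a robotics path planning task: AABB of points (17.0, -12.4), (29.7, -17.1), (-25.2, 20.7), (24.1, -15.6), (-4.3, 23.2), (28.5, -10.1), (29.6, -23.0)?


x range: [-25.2, 29.7]
y range: [-23, 23.2]
Bounding box: (-25.2,-23) to (29.7,23.2)

(-25.2,-23) to (29.7,23.2)


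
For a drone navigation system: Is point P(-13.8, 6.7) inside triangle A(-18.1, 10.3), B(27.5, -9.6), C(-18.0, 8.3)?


Cross products: AB x AP = -78.59, BC x BP = -2.38, CA x CP = -8.24
All same sign? yes

Yes, inside


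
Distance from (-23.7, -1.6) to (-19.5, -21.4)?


dx=4.2, dy=-19.8
d^2 = 4.2^2 + (-19.8)^2 = 409.68
d = sqrt(409.68) = 20.2406

20.2406


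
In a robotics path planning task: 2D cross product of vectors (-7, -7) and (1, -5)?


u x v = u_x*v_y - u_y*v_x = (-7)*(-5) - (-7)*1
= 35 - (-7) = 42

42


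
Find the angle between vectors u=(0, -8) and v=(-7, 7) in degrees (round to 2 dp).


u.v = -56, |u| = sqrt(64) = 8, |v| = sqrt(98) = 9.8995
cos(theta) = u.v/(|u||v|) = -56/sqrt(6272) = -0.707107
theta = acos(-0.707107) = 135 degrees

135 degrees


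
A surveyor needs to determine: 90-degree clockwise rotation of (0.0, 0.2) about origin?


90° CW: (x,y) -> (y, -x)
(0,0.2) -> (0.2, 0)

(0.2, 0)


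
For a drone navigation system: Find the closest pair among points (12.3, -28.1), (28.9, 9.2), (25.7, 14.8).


d(P0,P1) = 40.8271, d(P0,P2) = 44.9441, d(P1,P2) = 6.4498
Closest: P1 and P2

Closest pair: (28.9, 9.2) and (25.7, 14.8), distance = 6.4498


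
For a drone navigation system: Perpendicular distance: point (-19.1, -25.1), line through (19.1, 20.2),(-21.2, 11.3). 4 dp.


|cross product| = 1485.61
|line direction| = sqrt(1703.3) = 41.2711
Distance = 1485.61/sqrt(1703.3) = 35.9964

35.9964


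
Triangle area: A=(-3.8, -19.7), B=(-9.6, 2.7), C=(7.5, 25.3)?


Area = |x_A(y_B-y_C) + x_B(y_C-y_A) + x_C(y_A-y_B)|/2
= |85.88 + (-432) + (-168)|/2
= 514.12/2 = 257.06

257.06


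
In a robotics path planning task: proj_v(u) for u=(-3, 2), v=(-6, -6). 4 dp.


u.v = 6, |v| = sqrt(72) = 8.4853
Scalar projection = u.v / |v| = 6 / sqrt(72) = 0.7071

0.7071


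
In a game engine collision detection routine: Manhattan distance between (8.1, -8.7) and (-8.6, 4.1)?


|8.1-(-8.6)| + |(-8.7)-4.1| = 16.7 + 12.8 = 29.5

29.5


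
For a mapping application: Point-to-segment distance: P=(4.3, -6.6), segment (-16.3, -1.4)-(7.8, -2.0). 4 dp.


Project P onto AB: t = 0.8596 (clamped to [0,1])
Closest point on segment: (4.4166, -1.9158)
Distance: 4.6857

4.6857


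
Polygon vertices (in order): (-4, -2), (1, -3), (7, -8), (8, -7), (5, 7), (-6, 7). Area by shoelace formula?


Shoelace sum: ((-4)*(-3) - 1*(-2)) + (1*(-8) - 7*(-3)) + (7*(-7) - 8*(-8)) + (8*7 - 5*(-7)) + (5*7 - (-6)*7) + ((-6)*(-2) - (-4)*7)
= 250
Area = |250|/2 = 125

125


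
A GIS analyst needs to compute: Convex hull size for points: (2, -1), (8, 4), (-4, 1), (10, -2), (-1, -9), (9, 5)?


Convex hull vertices (CCW): (-4, 1), (-1, -9), (10, -2), (9, 5)
Count = 4

4


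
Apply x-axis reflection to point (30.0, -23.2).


Reflection over x-axis: (x,y) -> (x,-y)
(30, -23.2) -> (30, 23.2)

(30, 23.2)


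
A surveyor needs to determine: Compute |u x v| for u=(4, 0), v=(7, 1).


|u x v| = |4*1 - 0*7|
= |4 - 0| = 4

4


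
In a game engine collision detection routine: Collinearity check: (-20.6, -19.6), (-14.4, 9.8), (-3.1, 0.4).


Cross product: ((-14.4)-(-20.6))*(0.4-(-19.6)) - (9.8-(-19.6))*((-3.1)-(-20.6))
= -390.5

No, not collinear


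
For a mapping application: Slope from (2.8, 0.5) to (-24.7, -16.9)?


slope = (y2-y1)/(x2-x1) = ((-16.9)-0.5)/((-24.7)-2.8) = (-17.4)/(-27.5) = 0.6327

0.6327


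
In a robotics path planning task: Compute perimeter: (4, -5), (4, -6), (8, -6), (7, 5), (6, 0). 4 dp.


Sides: (4, -5)->(4, -6): sqrt(1) = 1, (4, -6)->(8, -6): sqrt(16) = 4, (8, -6)->(7, 5): sqrt(122) = 11.045361, (7, 5)->(6, 0): sqrt(26) = 5.09902, (6, 0)->(4, -5): sqrt(29) = 5.385165
Sum = 26.529546
Perimeter = 26.5295

26.5295


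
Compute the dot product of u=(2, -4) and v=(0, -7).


u . v = u_x*v_x + u_y*v_y = 2*0 + (-4)*(-7)
= 0 + 28 = 28

28


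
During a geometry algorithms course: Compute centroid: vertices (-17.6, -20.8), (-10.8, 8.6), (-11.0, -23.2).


Centroid = ((x_A+x_B+x_C)/3, (y_A+y_B+y_C)/3)
= (((-17.6)+(-10.8)+(-11))/3, ((-20.8)+8.6+(-23.2))/3)
= (-13.1333, -11.8)

(-13.1333, -11.8)


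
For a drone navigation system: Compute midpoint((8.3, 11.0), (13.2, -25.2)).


M = ((8.3+13.2)/2, (11+(-25.2))/2)
= (10.75, -7.1)

(10.75, -7.1)


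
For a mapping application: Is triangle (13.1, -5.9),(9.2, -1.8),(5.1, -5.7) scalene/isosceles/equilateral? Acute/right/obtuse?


Side lengths squared: AB^2=32.02, BC^2=32.02, CA^2=64.04
Sorted: [32.02, 32.02, 64.04]
By sides: Isosceles, By angles: Right

Isosceles, Right


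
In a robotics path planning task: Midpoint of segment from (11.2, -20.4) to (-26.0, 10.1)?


M = ((11.2+(-26))/2, ((-20.4)+10.1)/2)
= (-7.4, -5.15)

(-7.4, -5.15)


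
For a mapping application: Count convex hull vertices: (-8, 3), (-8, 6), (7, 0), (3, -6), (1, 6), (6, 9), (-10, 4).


Convex hull vertices (CCW): (-10, 4), (3, -6), (7, 0), (6, 9), (-8, 6)
Count = 5

5


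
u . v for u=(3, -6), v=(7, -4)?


u . v = u_x*v_x + u_y*v_y = 3*7 + (-6)*(-4)
= 21 + 24 = 45

45


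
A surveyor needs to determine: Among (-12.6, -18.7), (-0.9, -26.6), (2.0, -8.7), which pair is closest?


d(P0,P1) = 14.1174, d(P0,P2) = 17.6963, d(P1,P2) = 18.1334
Closest: P0 and P1

Closest pair: (-12.6, -18.7) and (-0.9, -26.6), distance = 14.1174


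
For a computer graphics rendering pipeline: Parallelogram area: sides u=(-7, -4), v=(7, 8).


|u x v| = |(-7)*8 - (-4)*7|
= |(-56) - (-28)| = 28

28


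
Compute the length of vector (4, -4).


|u| = sqrt(4^2 + (-4)^2) = sqrt(32) = 5.6569

5.6569


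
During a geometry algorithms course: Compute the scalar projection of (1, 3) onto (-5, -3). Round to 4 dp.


u.v = -14, |v| = sqrt(34) = 5.831
Scalar projection = u.v / |v| = -14 / sqrt(34) = -2.401

-2.401


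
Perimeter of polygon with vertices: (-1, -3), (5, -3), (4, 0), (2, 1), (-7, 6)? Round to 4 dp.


Sides: (-1, -3)->(5, -3): sqrt(36) = 6, (5, -3)->(4, 0): sqrt(10) = 3.162278, (4, 0)->(2, 1): sqrt(5) = 2.236068, (2, 1)->(-7, 6): sqrt(106) = 10.29563, (-7, 6)->(-1, -3): sqrt(117) = 10.816654
Sum = 32.51063
Perimeter = 32.5106

32.5106


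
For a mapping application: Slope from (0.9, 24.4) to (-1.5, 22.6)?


slope = (y2-y1)/(x2-x1) = (22.6-24.4)/((-1.5)-0.9) = (-1.8)/(-2.4) = 0.75

0.75


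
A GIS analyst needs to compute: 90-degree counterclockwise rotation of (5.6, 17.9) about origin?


90° CCW: (x,y) -> (-y, x)
(5.6,17.9) -> (-17.9, 5.6)

(-17.9, 5.6)


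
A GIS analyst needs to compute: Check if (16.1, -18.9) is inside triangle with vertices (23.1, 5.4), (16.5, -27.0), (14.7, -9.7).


Cross products: AB x AP = -66.42, BC x BP = -7.66, CA x CP = -98.42
All same sign? yes

Yes, inside


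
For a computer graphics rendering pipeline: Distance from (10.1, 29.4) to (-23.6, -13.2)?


dx=-33.7, dy=-42.6
d^2 = (-33.7)^2 + (-42.6)^2 = 2950.45
d = sqrt(2950.45) = 54.318

54.318


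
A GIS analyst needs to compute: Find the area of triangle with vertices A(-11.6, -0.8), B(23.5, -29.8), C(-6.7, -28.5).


Area = |x_A(y_B-y_C) + x_B(y_C-y_A) + x_C(y_A-y_B)|/2
= |15.08 + (-650.95) + (-194.3)|/2
= 830.17/2 = 415.085

415.085


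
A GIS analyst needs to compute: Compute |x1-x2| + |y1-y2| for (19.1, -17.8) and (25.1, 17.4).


|19.1-25.1| + |(-17.8)-17.4| = 6 + 35.2 = 41.2

41.2


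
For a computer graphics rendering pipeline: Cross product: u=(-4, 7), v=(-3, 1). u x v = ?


u x v = u_x*v_y - u_y*v_x = (-4)*1 - 7*(-3)
= (-4) - (-21) = 17

17


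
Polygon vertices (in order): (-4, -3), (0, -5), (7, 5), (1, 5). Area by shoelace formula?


Shoelace sum: ((-4)*(-5) - 0*(-3)) + (0*5 - 7*(-5)) + (7*5 - 1*5) + (1*(-3) - (-4)*5)
= 102
Area = |102|/2 = 51

51


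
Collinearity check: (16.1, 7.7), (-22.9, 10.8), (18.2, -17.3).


Cross product: ((-22.9)-16.1)*((-17.3)-7.7) - (10.8-7.7)*(18.2-16.1)
= 968.49

No, not collinear


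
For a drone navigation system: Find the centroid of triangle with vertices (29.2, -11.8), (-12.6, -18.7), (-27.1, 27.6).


Centroid = ((x_A+x_B+x_C)/3, (y_A+y_B+y_C)/3)
= ((29.2+(-12.6)+(-27.1))/3, ((-11.8)+(-18.7)+27.6)/3)
= (-3.5, -0.9667)

(-3.5, -0.9667)


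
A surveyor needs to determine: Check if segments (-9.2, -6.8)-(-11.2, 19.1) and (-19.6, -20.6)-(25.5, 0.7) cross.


Cross products: d1=400.86, d2=1611.55, d3=296.96, d4=-913.73
d1*d2 < 0 and d3*d4 < 0? no

No, they don't intersect


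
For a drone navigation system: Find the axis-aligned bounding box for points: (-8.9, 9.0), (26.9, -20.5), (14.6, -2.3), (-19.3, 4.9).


x range: [-19.3, 26.9]
y range: [-20.5, 9]
Bounding box: (-19.3,-20.5) to (26.9,9)

(-19.3,-20.5) to (26.9,9)


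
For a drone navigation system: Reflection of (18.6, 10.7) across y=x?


Reflection over y=x: (x,y) -> (y,x)
(18.6, 10.7) -> (10.7, 18.6)

(10.7, 18.6)


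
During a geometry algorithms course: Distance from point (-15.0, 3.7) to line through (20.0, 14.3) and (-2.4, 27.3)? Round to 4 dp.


|cross product| = 692.44
|line direction| = sqrt(670.76) = 25.899
Distance = 692.44/sqrt(670.76) = 26.7361

26.7361


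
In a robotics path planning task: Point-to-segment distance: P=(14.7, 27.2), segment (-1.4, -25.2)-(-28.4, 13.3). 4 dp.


Project P onto AB: t = 0.7157 (clamped to [0,1])
Closest point on segment: (-20.7252, 2.3563)
Distance: 43.2684

43.2684


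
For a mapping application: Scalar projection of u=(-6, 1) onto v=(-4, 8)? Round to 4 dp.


u.v = 32, |v| = sqrt(80) = 8.9443
Scalar projection = u.v / |v| = 32 / sqrt(80) = 3.5777

3.5777


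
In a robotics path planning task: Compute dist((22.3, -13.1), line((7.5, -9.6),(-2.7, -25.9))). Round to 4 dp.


|cross product| = 276.94
|line direction| = sqrt(369.73) = 19.2284
Distance = 276.94/sqrt(369.73) = 14.4027

14.4027


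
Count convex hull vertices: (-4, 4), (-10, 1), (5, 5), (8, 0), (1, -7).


Convex hull vertices (CCW): (-10, 1), (1, -7), (8, 0), (5, 5), (-4, 4)
Count = 5

5


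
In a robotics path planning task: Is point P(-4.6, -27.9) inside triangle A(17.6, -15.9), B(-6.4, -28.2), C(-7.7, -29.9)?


Cross products: AB x AP = 14.94, BC x BP = 2.67, CA x CP = 7.2
All same sign? yes

Yes, inside


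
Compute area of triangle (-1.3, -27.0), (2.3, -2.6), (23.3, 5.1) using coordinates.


Area = |x_A(y_B-y_C) + x_B(y_C-y_A) + x_C(y_A-y_B)|/2
= |10.01 + 73.83 + (-568.52)|/2
= 484.68/2 = 242.34

242.34


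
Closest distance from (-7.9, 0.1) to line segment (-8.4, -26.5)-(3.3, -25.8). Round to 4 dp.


Project P onto AB: t = 0.1781 (clamped to [0,1])
Closest point on segment: (-6.316, -26.3753)
Distance: 26.5227

26.5227


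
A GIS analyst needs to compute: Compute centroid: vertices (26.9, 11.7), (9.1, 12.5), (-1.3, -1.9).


Centroid = ((x_A+x_B+x_C)/3, (y_A+y_B+y_C)/3)
= ((26.9+9.1+(-1.3))/3, (11.7+12.5+(-1.9))/3)
= (11.5667, 7.4333)

(11.5667, 7.4333)


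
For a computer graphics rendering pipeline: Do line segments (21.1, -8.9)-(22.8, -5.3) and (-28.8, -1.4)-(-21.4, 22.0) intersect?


Cross products: d1=-1223.16, d2=-1236.3, d3=192.39, d4=205.53
d1*d2 < 0 and d3*d4 < 0? no

No, they don't intersect


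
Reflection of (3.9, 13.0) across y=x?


Reflection over y=x: (x,y) -> (y,x)
(3.9, 13) -> (13, 3.9)

(13, 3.9)


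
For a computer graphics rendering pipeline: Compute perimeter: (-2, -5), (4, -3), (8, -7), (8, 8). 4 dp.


Sides: (-2, -5)->(4, -3): sqrt(40) = 6.324555, (4, -3)->(8, -7): sqrt(32) = 5.656854, (8, -7)->(8, 8): sqrt(225) = 15, (8, 8)->(-2, -5): sqrt(269) = 16.401219
Sum = 43.382628
Perimeter = 43.3826

43.3826


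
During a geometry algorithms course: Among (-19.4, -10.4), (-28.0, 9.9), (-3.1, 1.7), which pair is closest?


d(P0,P1) = 22.0465, d(P0,P2) = 20.3002, d(P1,P2) = 26.2155
Closest: P0 and P2

Closest pair: (-19.4, -10.4) and (-3.1, 1.7), distance = 20.3002


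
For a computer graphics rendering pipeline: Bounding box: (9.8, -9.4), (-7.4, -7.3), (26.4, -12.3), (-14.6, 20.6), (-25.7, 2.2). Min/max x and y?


x range: [-25.7, 26.4]
y range: [-12.3, 20.6]
Bounding box: (-25.7,-12.3) to (26.4,20.6)

(-25.7,-12.3) to (26.4,20.6)


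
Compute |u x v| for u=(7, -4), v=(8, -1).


|u x v| = |7*(-1) - (-4)*8|
= |(-7) - (-32)| = 25

25


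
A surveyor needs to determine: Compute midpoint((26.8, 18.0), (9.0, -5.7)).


M = ((26.8+9)/2, (18+(-5.7))/2)
= (17.9, 6.15)

(17.9, 6.15)
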